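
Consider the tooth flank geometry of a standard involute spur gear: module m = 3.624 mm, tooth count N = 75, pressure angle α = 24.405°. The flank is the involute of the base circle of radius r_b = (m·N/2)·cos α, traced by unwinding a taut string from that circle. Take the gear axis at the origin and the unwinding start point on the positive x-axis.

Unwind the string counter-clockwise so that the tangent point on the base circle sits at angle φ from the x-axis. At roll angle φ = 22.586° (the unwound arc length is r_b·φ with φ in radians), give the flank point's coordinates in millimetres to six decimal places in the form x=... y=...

pitch radius r_p = m·N/2 = 3.624·75/2 = 135.900000
base radius r_b = r_p·cos α = 135.900000·cos 24.405° = 123.757010
roll angle φ = 22.586° = 0.39420006 rad
x = r_b·(cos φ + φ·sin φ) = 123.757010·(0.92330409 + 0.39420006·0.38406973) = 133.002203
y = r_b·(sin φ − φ·cos φ) = 123.757010·(0.38406973 − 0.39420006·0.92330409) = 2.487911

x=133.002203 y=2.487911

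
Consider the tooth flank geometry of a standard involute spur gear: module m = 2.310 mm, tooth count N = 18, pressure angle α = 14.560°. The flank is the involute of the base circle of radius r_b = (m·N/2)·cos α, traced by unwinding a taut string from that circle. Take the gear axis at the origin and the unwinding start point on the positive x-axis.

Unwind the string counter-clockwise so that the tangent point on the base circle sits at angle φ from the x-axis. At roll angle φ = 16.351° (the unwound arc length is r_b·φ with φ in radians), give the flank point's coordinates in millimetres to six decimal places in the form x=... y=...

x=20.925111 y=0.154625

pitch radius r_p = m·N/2 = 2.310·18/2 = 20.790000
base radius r_b = r_p·cos α = 20.790000·cos 14.560° = 20.122327
roll angle φ = 16.351° = 0.28537879 rad
x = r_b·(cos φ + φ·sin φ) = 20.122327·(0.95955509 + 0.28537879·0.28152094) = 20.925111
y = r_b·(sin φ − φ·cos φ) = 20.122327·(0.28152094 − 0.28537879·0.95955509) = 0.154625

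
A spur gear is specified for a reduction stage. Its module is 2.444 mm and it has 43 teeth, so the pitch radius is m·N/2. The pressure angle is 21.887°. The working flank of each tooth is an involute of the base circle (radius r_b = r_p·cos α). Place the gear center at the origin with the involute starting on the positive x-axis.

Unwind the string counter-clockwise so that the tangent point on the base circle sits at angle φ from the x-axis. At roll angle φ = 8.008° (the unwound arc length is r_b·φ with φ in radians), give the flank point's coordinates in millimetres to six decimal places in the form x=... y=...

x=49.232444 y=0.044288

pitch radius r_p = m·N/2 = 2.444·43/2 = 52.546000
base radius r_b = r_p·cos α = 52.546000·cos 21.887° = 48.758529
roll angle φ = 8.008° = 0.13976597 rad
x = r_b·(cos φ + φ·sin φ) = 48.758529·(0.99024863 + 0.13976597·0.13931137) = 49.232444
y = r_b·(sin φ − φ·cos φ) = 48.758529·(0.13931137 − 0.13976597·0.99024863) = 0.044288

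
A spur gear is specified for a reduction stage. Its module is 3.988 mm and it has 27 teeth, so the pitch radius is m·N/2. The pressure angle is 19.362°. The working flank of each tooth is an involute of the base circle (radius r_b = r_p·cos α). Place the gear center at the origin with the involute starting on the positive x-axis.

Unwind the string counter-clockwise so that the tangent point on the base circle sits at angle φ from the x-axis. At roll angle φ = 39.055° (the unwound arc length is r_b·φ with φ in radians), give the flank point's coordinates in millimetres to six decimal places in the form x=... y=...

x=61.257394 y=5.117181

pitch radius r_p = m·N/2 = 3.988·27/2 = 53.838000
base radius r_b = r_p·cos α = 53.838000·cos 19.362° = 50.793071
roll angle φ = 39.055° = 0.68163834 rad
x = r_b·(cos φ + φ·sin φ) = 50.793071·(0.77654150 + 0.68163834·0.63006611) = 61.257394
y = r_b·(sin φ − φ·cos φ) = 50.793071·(0.63006611 − 0.68163834·0.77654150) = 5.117181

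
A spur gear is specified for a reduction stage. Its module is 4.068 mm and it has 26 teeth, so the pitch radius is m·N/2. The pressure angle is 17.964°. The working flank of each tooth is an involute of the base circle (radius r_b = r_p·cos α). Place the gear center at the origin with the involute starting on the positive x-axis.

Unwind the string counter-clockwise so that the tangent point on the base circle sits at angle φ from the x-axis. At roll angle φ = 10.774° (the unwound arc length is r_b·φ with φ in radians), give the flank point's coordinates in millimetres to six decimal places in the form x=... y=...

x=51.187486 y=0.111103

pitch radius r_p = m·N/2 = 4.068·26/2 = 52.884000
base radius r_b = r_p·cos α = 52.884000·cos 17.964° = 50.305931
roll angle φ = 10.774° = 0.18804177 rad
x = r_b·(cos φ + φ·sin φ) = 50.305931·(0.98237218 + 0.18804177·0.18693555) = 51.187486
y = r_b·(sin φ − φ·cos φ) = 50.305931·(0.18693555 − 0.18804177·0.98237218) = 0.111103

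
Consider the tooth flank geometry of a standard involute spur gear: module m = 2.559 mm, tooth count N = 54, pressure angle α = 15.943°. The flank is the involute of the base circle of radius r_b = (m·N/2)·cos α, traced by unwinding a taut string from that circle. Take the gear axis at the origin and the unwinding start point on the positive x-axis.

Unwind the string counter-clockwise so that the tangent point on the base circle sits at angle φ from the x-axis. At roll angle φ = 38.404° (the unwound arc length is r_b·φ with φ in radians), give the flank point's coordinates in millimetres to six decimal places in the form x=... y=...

pitch radius r_p = m·N/2 = 2.559·54/2 = 69.093000
base radius r_b = r_p·cos α = 69.093000·cos 15.943° = 66.435368
roll angle φ = 38.404° = 0.67027625 rad
x = r_b·(cos φ + φ·sin φ) = 66.435368·(0.78365009 + 0.67027625·0.62120249) = 79.724259
y = r_b·(sin φ − φ·cos φ) = 66.435368·(0.62120249 − 0.67027625·0.78365009) = 6.373839

x=79.724259 y=6.373839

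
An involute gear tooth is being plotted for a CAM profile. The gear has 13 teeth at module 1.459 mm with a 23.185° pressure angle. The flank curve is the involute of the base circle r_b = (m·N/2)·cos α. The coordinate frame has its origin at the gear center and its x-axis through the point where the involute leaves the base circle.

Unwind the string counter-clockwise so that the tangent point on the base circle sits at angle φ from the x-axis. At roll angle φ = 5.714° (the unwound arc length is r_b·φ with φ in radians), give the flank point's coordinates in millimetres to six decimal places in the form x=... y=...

x=8.760841 y=0.002879

pitch radius r_p = m·N/2 = 1.459·13/2 = 9.483500
base radius r_b = r_p·cos α = 9.483500·cos 23.185° = 8.717598
roll angle φ = 5.714° = 0.09972811 rad
x = r_b·(cos φ + φ·sin φ) = 8.717598·(0.99503127 + 0.09972811·0.09956288) = 8.760841
y = r_b·(sin φ − φ·cos φ) = 8.717598·(0.09956288 − 0.09972811·0.99503127) = 0.002879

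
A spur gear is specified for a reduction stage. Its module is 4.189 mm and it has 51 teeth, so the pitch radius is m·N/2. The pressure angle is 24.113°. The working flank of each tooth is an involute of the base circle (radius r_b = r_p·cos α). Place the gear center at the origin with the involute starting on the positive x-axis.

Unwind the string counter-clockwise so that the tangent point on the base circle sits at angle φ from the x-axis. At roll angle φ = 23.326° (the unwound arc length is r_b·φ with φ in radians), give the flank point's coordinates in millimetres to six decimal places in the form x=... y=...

pitch radius r_p = m·N/2 = 4.189·51/2 = 106.819500
base radius r_b = r_p·cos α = 106.819500·cos 24.113° = 97.498591
roll angle φ = 23.326° = 0.40711550 rad
x = r_b·(cos φ + φ·sin φ) = 97.498591·(0.91826679 + 0.40711550·0.39596224) = 105.246722
y = r_b·(sin φ − φ·cos φ) = 97.498591·(0.39596224 − 0.40711550·0.91826679) = 2.156824

x=105.246722 y=2.156824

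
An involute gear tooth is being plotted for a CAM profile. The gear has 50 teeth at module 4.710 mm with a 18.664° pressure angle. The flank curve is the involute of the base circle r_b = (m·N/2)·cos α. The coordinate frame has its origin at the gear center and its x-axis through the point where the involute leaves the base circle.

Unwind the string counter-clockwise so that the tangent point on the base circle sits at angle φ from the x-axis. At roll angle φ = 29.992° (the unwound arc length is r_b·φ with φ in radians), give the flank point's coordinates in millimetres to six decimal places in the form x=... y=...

x=125.810487 y=5.188952

pitch radius r_p = m·N/2 = 4.710·50/2 = 117.750000
base radius r_b = r_p·cos α = 117.750000·cos 18.664° = 111.557709
roll angle φ = 29.992° = 0.52345915 rad
x = r_b·(cos φ + φ·sin φ) = 111.557709·(0.86609521 + 0.52345915·0.49987908) = 125.810487
y = r_b·(sin φ − φ·cos φ) = 111.557709·(0.49987908 − 0.52345915·0.86609521) = 5.188952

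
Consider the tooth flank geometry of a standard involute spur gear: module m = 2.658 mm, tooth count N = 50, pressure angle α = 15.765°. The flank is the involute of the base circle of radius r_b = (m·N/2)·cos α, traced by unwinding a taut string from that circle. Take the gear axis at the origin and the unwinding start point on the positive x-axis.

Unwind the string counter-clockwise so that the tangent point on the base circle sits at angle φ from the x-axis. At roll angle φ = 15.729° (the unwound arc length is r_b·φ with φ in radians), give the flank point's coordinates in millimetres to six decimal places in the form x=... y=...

pitch radius r_p = m·N/2 = 2.658·50/2 = 66.450000
base radius r_b = r_p·cos α = 66.450000·cos 15.765° = 63.950426
roll angle φ = 15.729° = 0.27452284 rad
x = r_b·(cos φ + φ·sin φ) = 63.950426·(0.96255466 + 0.27452284·0.27108767) = 66.314956
y = r_b·(sin φ − φ·cos φ) = 63.950426·(0.27108767 − 0.27452284·0.96255466) = 0.437705

x=66.314956 y=0.437705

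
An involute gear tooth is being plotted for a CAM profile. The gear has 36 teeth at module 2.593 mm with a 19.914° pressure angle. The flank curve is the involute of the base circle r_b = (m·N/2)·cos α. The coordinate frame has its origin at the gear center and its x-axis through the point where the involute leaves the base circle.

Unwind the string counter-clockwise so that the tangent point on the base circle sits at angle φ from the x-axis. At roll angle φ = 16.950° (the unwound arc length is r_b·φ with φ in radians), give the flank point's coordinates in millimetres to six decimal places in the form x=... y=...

pitch radius r_p = m·N/2 = 2.593·36/2 = 46.674000
base radius r_b = r_p·cos α = 46.674000·cos 19.914° = 43.883125
roll angle φ = 16.950° = 0.29583331 rad
x = r_b·(cos φ + φ·sin φ) = 43.883125·(0.95655953 + 0.29583331·0.29153706) = 45.761582
y = r_b·(sin φ − φ·cos φ) = 43.883125·(0.29153706 − 0.29583331·0.95655953) = 0.375415

x=45.761582 y=0.375415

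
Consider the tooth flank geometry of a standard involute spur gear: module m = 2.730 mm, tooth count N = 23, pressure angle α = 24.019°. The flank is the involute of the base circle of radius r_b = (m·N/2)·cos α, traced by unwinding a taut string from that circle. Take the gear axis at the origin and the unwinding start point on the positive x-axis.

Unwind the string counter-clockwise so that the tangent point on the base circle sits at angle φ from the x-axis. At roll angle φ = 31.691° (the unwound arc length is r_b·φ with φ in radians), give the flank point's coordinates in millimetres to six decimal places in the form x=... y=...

x=32.733235 y=1.568556

pitch radius r_p = m·N/2 = 2.730·23/2 = 31.395000
base radius r_b = r_p·cos α = 31.395000·cos 24.019° = 28.676524
roll angle φ = 31.691° = 0.55311229 rad
x = r_b·(cos φ + φ·sin φ) = 28.676524·(0.85089364 + 0.55311229·0.52533800) = 32.733235
y = r_b·(sin φ − φ·cos φ) = 28.676524·(0.52533800 − 0.55311229·0.85089364) = 1.568556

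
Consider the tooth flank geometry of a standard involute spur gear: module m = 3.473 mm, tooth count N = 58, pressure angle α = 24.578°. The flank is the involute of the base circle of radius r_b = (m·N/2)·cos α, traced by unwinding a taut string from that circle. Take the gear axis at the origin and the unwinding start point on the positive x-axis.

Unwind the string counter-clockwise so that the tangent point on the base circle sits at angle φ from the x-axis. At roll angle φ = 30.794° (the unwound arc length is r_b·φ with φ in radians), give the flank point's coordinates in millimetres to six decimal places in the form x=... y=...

pitch radius r_p = m·N/2 = 3.473·58/2 = 100.717000
base radius r_b = r_p·cos α = 100.717000·cos 24.578° = 91.591625
roll angle φ = 30.794° = 0.53745669 rad
x = r_b·(cos φ + φ·sin φ) = 91.591625·(0.85901351 + 0.53745669·0.51195291) = 103.880110
y = r_b·(sin φ − φ·cos φ) = 91.591625·(0.51195291 − 0.53745669·0.85901351) = 4.604343

x=103.880110 y=4.604343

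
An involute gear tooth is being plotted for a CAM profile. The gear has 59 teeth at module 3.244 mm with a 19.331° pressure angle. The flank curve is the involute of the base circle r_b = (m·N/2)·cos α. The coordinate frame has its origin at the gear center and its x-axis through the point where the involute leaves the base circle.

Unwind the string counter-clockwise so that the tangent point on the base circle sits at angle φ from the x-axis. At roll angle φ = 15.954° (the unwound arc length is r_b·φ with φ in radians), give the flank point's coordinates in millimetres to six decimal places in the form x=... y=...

pitch radius r_p = m·N/2 = 3.244·59/2 = 95.698000
base radius r_b = r_p·cos α = 95.698000·cos 19.331° = 90.302737
roll angle φ = 15.954° = 0.27844983 rad
x = r_b·(cos φ + φ·sin φ) = 90.302737·(0.96148268 + 0.27844983·0.27486552) = 93.735951
y = r_b·(sin φ − φ·cos φ) = 90.302737·(0.27486552 − 0.27844983·0.96148268) = 0.644836

x=93.735951 y=0.644836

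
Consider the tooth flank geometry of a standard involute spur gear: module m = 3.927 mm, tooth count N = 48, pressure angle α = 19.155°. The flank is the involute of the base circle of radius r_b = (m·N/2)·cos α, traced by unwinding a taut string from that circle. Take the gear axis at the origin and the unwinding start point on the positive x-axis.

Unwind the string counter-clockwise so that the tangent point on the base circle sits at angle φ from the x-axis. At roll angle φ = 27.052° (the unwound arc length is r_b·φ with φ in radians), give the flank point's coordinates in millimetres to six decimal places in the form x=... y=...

pitch radius r_p = m·N/2 = 3.927·48/2 = 94.248000
base radius r_b = r_p·cos α = 94.248000·cos 19.155° = 89.029900
roll angle φ = 27.052° = 0.47214647 rad
x = r_b·(cos φ + φ·sin φ) = 89.029900·(0.89059413 + 0.47214647·0.45479896) = 98.407050
y = r_b·(sin φ − φ·cos φ) = 89.029900·(0.45479896 − 0.47214647·0.89059413) = 3.054446

x=98.407050 y=3.054446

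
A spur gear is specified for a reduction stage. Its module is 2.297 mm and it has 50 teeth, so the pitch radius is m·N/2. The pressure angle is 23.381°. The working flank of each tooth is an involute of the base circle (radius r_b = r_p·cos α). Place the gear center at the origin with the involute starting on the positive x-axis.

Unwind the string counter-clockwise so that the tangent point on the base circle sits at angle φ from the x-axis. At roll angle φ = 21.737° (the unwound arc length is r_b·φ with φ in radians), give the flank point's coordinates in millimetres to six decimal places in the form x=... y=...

x=56.367485 y=0.945662

pitch radius r_p = m·N/2 = 2.297·50/2 = 57.425000
base radius r_b = r_p·cos α = 57.425000·cos 23.381° = 52.709619
roll angle φ = 21.737° = 0.37938222 rad
x = r_b·(cos φ + φ·sin φ) = 52.709619·(0.92889361 + 0.37938222·0.37034669) = 56.367485
y = r_b·(sin φ − φ·cos φ) = 52.709619·(0.37034669 − 0.37938222·0.92889361) = 0.945662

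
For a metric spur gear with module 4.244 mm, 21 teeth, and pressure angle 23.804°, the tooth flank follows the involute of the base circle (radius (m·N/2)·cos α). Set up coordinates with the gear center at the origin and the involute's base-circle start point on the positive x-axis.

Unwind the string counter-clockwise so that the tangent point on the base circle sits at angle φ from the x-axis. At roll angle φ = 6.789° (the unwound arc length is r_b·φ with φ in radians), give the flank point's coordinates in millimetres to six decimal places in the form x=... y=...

x=41.056387 y=0.022577

pitch radius r_p = m·N/2 = 4.244·21/2 = 44.562000
base radius r_b = r_p·cos α = 44.562000·cos 23.804° = 40.771177
roll angle φ = 6.789° = 0.11849040 rad
x = r_b·(cos φ + φ·sin φ) = 40.771177·(0.99298822 + 0.11849040·0.11821333) = 41.056387
y = r_b·(sin φ − φ·cos φ) = 40.771177·(0.11821333 − 0.11849040·0.99298822) = 0.022577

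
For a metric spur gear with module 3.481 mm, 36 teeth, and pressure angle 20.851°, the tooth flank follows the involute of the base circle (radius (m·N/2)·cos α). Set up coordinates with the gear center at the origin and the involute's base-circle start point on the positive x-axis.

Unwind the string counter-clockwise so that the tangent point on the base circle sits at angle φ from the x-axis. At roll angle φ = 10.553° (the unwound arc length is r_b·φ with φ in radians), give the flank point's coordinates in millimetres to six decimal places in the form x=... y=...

pitch radius r_p = m·N/2 = 3.481·36/2 = 62.658000
base radius r_b = r_p·cos α = 62.658000·cos 20.851° = 58.554479
roll angle φ = 10.553° = 0.18418460 rad
x = r_b·(cos φ + φ·sin φ) = 58.554479·(0.98308591 + 0.18418460·0.18314498) = 59.539271
y = r_b·(sin φ − φ·cos φ) = 58.554479·(0.18314498 − 0.18418460·0.98308591) = 0.121542

x=59.539271 y=0.121542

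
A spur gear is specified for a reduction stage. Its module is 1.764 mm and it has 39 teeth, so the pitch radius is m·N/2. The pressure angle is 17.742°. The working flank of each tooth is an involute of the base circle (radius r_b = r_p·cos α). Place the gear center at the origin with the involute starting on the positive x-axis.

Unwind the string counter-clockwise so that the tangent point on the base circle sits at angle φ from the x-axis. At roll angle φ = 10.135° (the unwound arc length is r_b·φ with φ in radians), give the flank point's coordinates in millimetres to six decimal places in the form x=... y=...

x=33.270529 y=0.060255

pitch radius r_p = m·N/2 = 1.764·39/2 = 34.398000
base radius r_b = r_p·cos α = 34.398000·cos 17.742° = 32.761975
roll angle φ = 10.135° = 0.17688912 rad
x = r_b·(cos φ + φ·sin φ) = 32.761975·(0.98439587 + 0.17688912·0.17596809) = 33.270529
y = r_b·(sin φ − φ·cos φ) = 32.761975·(0.17596809 − 0.17688912·0.98439587) = 0.060255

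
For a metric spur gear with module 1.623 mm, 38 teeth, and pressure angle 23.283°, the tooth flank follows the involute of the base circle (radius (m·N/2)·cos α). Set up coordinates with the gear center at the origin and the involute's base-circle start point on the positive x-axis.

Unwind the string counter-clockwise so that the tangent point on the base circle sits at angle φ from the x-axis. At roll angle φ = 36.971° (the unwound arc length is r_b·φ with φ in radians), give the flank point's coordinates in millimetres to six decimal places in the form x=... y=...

pitch radius r_p = m·N/2 = 1.623·38/2 = 30.837000
base radius r_b = r_p·cos α = 30.837000·cos 23.283° = 28.325749
roll angle φ = 36.971° = 0.64526568 rad
x = r_b·(cos φ + φ·sin φ) = 28.325749·(0.79894001 + 0.64526568·0.60141072) = 33.622939
y = r_b·(sin φ − φ·cos φ) = 28.325749·(0.60141072 − 0.64526568·0.79894001) = 2.432676

x=33.622939 y=2.432676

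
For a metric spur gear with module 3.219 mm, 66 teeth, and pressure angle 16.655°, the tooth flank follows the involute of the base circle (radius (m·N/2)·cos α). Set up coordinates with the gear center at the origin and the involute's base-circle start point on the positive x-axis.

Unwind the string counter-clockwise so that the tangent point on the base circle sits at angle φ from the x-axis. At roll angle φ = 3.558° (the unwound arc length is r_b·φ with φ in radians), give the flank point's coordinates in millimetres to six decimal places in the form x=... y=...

x=101.966591 y=0.008121

pitch radius r_p = m·N/2 = 3.219·66/2 = 106.227000
base radius r_b = r_p·cos α = 106.227000·cos 16.655° = 101.770553
roll angle φ = 3.558° = 0.06209881 rad
x = r_b·(cos φ + φ·sin φ) = 101.770553·(0.99807249 + 0.06209881·0.06205891) = 101.966591
y = r_b·(sin φ − φ·cos φ) = 101.770553·(0.06205891 − 0.06209881·0.99807249) = 0.008121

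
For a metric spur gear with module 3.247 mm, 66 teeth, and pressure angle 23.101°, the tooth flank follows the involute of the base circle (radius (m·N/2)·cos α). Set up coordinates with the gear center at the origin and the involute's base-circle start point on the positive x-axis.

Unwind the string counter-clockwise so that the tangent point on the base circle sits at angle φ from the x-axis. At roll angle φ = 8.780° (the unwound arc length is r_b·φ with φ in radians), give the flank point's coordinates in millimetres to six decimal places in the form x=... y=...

pitch radius r_p = m·N/2 = 3.247·66/2 = 107.151000
base radius r_b = r_p·cos α = 107.151000·cos 23.101° = 98.559060
roll angle φ = 8.780° = 0.15323991 rad
x = r_b·(cos φ + φ·sin φ) = 98.559060·(0.98828172 + 0.15323991·0.15264087) = 99.709480
y = r_b·(sin φ − φ·cos φ) = 98.559060·(0.15264087 − 0.15323991·0.98828172) = 0.117943

x=99.709480 y=0.117943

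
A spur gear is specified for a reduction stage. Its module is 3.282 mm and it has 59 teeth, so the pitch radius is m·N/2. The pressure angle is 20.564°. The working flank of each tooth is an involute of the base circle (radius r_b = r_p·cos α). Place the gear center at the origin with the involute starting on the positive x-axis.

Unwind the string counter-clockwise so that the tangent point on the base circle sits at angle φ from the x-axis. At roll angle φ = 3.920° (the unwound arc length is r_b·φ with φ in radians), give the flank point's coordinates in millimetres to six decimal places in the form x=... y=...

x=90.861646 y=0.009672

pitch radius r_p = m·N/2 = 3.282·59/2 = 96.819000
base radius r_b = r_p·cos α = 96.819000·cos 20.564° = 90.649734
roll angle φ = 3.920° = 0.06841691 rad
x = r_b·(cos φ + φ·sin φ) = 90.649734·(0.99766048 + 0.06841691·0.06836354) = 90.861646
y = r_b·(sin φ − φ·cos φ) = 90.649734·(0.06836354 − 0.06841691·0.99766048) = 0.009672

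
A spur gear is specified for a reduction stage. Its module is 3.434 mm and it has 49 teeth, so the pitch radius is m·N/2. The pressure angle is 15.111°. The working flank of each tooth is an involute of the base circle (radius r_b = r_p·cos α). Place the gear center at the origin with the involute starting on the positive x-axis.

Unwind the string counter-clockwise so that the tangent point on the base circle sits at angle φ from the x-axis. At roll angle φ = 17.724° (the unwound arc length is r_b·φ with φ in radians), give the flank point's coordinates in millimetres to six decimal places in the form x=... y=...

x=85.017683 y=0.793813

pitch radius r_p = m·N/2 = 3.434·49/2 = 84.133000
base radius r_b = r_p·cos α = 84.133000·cos 15.111° = 81.223900
roll angle φ = 17.724° = 0.30934216 rad
x = r_b·(cos φ + φ·sin φ) = 81.223900·(0.95253404 + 0.30934216·0.30443208) = 85.017683
y = r_b·(sin φ − φ·cos φ) = 81.223900·(0.30443208 − 0.30934216·0.95253404) = 0.793813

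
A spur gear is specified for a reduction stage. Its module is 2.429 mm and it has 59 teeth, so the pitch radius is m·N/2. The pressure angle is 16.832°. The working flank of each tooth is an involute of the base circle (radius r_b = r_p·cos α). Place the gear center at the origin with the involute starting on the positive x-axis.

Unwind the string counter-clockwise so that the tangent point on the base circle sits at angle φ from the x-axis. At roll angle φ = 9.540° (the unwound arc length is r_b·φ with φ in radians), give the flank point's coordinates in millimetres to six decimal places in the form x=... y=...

pitch radius r_p = m·N/2 = 2.429·59/2 = 71.655500
base radius r_b = r_p·cos α = 71.655500·cos 16.832° = 68.585630
roll angle φ = 9.540° = 0.16650441 rad
x = r_b·(cos φ + φ·sin φ) = 68.585630·(0.98617014 + 0.16650441·0.16573612) = 69.529775
y = r_b·(sin φ − φ·cos φ) = 68.585630·(0.16573612 − 0.16650441·0.98617014) = 0.105241

x=69.529775 y=0.105241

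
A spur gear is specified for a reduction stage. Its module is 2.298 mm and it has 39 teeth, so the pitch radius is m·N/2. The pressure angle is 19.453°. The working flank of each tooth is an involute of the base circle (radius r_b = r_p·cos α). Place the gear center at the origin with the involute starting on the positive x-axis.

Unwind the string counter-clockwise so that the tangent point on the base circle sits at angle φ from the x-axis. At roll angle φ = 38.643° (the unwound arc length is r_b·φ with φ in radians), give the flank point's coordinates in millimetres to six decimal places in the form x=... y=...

x=50.797425 y=4.127577

pitch radius r_p = m·N/2 = 2.298·39/2 = 44.811000
base radius r_b = r_p·cos α = 44.811000·cos 19.453° = 42.252964
roll angle φ = 38.643° = 0.67444758 rad
x = r_b·(cos φ + φ·sin φ) = 42.252964·(0.78105204 + 0.67444758·0.62446595) = 50.797425
y = r_b·(sin φ − φ·cos φ) = 42.252964·(0.62446595 − 0.67444758·0.78105204) = 4.127577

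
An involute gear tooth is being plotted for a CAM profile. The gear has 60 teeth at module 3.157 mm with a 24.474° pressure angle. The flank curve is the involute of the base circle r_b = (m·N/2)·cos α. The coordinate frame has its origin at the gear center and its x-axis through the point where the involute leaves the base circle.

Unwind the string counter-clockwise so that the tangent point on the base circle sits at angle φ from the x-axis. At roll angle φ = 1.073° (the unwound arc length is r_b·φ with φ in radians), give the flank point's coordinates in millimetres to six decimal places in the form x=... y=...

pitch radius r_p = m·N/2 = 3.157·60/2 = 94.710000
base radius r_b = r_p·cos α = 94.710000·cos 24.474° = 86.200246
roll angle φ = 1.073° = 0.01872738 rad
x = r_b·(cos φ + φ·sin φ) = 86.200246·(0.99982465 + 0.01872738·0.01872629) = 86.215360
y = r_b·(sin φ − φ·cos φ) = 86.200246·(0.01872629 − 0.01872738·0.99982465) = 0.000189

x=86.215360 y=0.000189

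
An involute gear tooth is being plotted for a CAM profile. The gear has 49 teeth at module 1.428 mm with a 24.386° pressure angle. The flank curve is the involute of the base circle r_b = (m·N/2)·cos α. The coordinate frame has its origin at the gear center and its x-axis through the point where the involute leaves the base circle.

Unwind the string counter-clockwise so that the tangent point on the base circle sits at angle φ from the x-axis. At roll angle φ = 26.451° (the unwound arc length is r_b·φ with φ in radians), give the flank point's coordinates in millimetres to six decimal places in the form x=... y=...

x=35.081534 y=1.022970

pitch radius r_p = m·N/2 = 1.428·49/2 = 34.986000
base radius r_b = r_p·cos α = 34.986000·cos 24.386° = 31.864709
roll angle φ = 26.451° = 0.46165704 rad
x = r_b·(cos φ + φ·sin φ) = 31.864709·(0.89531563 + 0.46165704·0.44543229) = 35.081534
y = r_b·(sin φ − φ·cos φ) = 31.864709·(0.44543229 − 0.46165704·0.89531563) = 1.022970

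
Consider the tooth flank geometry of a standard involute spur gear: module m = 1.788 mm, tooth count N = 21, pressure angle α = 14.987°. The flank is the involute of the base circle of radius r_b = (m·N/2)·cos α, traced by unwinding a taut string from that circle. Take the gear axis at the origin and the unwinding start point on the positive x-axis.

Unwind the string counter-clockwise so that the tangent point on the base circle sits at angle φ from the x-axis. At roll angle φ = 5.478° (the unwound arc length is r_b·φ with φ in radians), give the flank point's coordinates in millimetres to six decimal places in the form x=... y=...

x=18.218093 y=0.005278

pitch radius r_p = m·N/2 = 1.788·21/2 = 18.774000
base radius r_b = r_p·cos α = 18.774000·cos 14.987° = 18.135393
roll angle φ = 5.478° = 0.09560914 rad
x = r_b·(cos φ + φ·sin φ) = 18.135393·(0.99543293 + 0.09560914·0.09546354) = 18.218093
y = r_b·(sin φ − φ·cos φ) = 18.135393·(0.09546354 − 0.09560914·0.99543293) = 0.005278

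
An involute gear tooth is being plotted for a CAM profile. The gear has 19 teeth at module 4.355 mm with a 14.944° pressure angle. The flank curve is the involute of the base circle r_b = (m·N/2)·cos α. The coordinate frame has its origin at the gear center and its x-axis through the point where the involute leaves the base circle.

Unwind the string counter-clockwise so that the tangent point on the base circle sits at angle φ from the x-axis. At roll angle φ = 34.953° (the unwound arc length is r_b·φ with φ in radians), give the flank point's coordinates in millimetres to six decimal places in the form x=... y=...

x=46.733468 y=2.913962

pitch radius r_p = m·N/2 = 4.355·19/2 = 41.372500
base radius r_b = r_p·cos α = 41.372500·cos 14.944° = 39.973213
roll angle φ = 34.953° = 0.61004493 rad
x = r_b·(cos φ + φ·sin φ) = 39.973213·(0.81962228 + 0.61004493·0.57290429) = 46.733468
y = r_b·(sin φ − φ·cos φ) = 39.973213·(0.57290429 − 0.61004493·0.81962228) = 2.913962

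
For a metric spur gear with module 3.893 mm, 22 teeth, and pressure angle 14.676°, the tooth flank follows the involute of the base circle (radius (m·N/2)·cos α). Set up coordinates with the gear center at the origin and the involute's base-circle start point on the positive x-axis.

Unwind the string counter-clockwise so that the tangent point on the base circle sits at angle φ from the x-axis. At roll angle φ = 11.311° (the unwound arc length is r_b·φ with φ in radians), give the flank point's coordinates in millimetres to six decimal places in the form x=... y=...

pitch radius r_p = m·N/2 = 3.893·22/2 = 42.823000
base radius r_b = r_p·cos α = 42.823000·cos 14.676° = 41.425855
roll angle φ = 11.311° = 0.19741419 rad
x = r_b·(cos φ + φ·sin φ) = 41.425855·(0.98057702 + 0.19741419·0.19613441) = 42.225239
y = r_b·(sin φ − φ·cos φ) = 41.425855·(0.19613441 − 0.19741419·0.98057702) = 0.105826

x=42.225239 y=0.105826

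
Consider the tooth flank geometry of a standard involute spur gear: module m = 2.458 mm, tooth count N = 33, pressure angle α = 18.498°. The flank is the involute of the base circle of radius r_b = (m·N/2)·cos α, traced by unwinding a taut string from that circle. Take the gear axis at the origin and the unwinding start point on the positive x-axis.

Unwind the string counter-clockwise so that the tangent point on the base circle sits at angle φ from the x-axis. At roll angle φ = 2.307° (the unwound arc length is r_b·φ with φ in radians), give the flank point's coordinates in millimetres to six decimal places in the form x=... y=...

pitch radius r_p = m·N/2 = 2.458·33/2 = 40.557000
base radius r_b = r_p·cos α = 40.557000·cos 18.498° = 38.461612
roll angle φ = 2.307° = 0.04026475 rad
x = r_b·(cos φ + φ·sin φ) = 38.461612·(0.99918948 + 0.04026475·0.04025387) = 38.492777
y = r_b·(sin φ − φ·cos φ) = 38.461612·(0.04025387 − 0.04026475·0.99918948) = 0.000837

x=38.492777 y=0.000837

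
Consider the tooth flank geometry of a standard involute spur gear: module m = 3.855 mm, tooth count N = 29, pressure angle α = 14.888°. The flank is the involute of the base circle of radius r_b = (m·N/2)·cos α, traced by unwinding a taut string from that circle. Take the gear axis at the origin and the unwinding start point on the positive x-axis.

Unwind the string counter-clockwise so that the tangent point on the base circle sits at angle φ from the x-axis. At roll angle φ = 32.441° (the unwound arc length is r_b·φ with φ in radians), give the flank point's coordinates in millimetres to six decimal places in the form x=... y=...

x=61.998442 y=3.164966

pitch radius r_p = m·N/2 = 3.855·29/2 = 55.897500
base radius r_b = r_p·cos α = 55.897500·cos 14.888° = 54.021016
roll angle φ = 32.441° = 0.56620226 rad
x = r_b·(cos φ + φ·sin φ) = 54.021016·(0.84394428 + 0.56620226·0.53643085) = 61.998442
y = r_b·(sin φ − φ·cos φ) = 54.021016·(0.53643085 − 0.56620226·0.84394428) = 3.164966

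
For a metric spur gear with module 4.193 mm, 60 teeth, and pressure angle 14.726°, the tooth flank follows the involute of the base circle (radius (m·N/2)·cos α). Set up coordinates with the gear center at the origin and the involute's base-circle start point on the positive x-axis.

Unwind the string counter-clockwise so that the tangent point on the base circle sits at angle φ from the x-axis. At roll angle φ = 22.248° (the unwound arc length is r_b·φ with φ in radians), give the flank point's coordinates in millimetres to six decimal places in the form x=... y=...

pitch radius r_p = m·N/2 = 4.193·60/2 = 125.790000
base radius r_b = r_p·cos α = 125.790000·cos 14.726° = 121.658113
roll angle φ = 22.248° = 0.38830085 rad
x = r_b·(cos φ + φ·sin φ) = 121.658113·(0.92555372 + 0.38830085·0.37861631) = 130.486934
y = r_b·(sin φ − φ·cos φ) = 121.658113·(0.37861631 − 0.38830085·0.92555372) = 2.338635

x=130.486934 y=2.338635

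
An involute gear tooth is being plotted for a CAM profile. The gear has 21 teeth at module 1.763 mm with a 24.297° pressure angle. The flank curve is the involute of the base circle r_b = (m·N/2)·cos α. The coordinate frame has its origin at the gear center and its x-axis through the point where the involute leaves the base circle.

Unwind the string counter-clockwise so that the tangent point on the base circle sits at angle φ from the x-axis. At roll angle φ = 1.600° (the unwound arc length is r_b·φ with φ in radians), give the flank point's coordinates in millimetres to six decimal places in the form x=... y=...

x=16.878418 y=0.000122

pitch radius r_p = m·N/2 = 1.763·21/2 = 18.511500
base radius r_b = r_p·cos α = 18.511500·cos 24.297° = 16.871841
roll angle φ = 1.600° = 0.02792527 rad
x = r_b·(cos φ + φ·sin φ) = 16.871841·(0.99961012 + 0.02792527·0.02792164) = 16.878418
y = r_b·(sin φ − φ·cos φ) = 16.871841·(0.02792164 − 0.02792527·0.99961012) = 0.000122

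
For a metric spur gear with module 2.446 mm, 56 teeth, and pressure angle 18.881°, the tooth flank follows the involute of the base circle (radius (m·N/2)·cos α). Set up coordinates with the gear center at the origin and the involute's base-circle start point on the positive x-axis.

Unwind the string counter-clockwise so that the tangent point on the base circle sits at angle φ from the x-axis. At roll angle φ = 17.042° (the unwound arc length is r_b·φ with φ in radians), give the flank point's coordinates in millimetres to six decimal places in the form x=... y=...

pitch radius r_p = m·N/2 = 2.446·56/2 = 68.488000
base radius r_b = r_p·cos α = 68.488000·cos 18.881° = 64.802847
roll angle φ = 17.042° = 0.29743901 rad
x = r_b·(cos φ + φ·sin φ) = 64.802847·(0.95609018 + 0.29743901·0.29307263) = 67.606310
y = r_b·(sin φ − φ·cos φ) = 64.802847·(0.29307263 − 0.29743901·0.95609018) = 0.563404

x=67.606310 y=0.563404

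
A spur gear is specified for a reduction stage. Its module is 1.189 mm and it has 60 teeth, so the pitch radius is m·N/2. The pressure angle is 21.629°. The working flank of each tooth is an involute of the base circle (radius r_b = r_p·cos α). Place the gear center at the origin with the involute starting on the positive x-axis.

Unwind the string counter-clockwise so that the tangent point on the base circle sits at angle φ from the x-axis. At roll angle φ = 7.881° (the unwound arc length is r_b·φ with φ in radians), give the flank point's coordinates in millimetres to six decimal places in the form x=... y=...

pitch radius r_p = m·N/2 = 1.189·60/2 = 35.670000
base radius r_b = r_p·cos α = 35.670000·cos 21.629° = 33.158477
roll angle φ = 7.881° = 0.13754940 rad
x = r_b·(cos φ + φ·sin φ) = 33.158477·(0.99055499 + 0.13754940·0.13711607) = 33.470671
y = r_b·(sin φ − φ·cos φ) = 33.158477·(0.13711607 − 0.13754940·0.99055499) = 0.028710

x=33.470671 y=0.028710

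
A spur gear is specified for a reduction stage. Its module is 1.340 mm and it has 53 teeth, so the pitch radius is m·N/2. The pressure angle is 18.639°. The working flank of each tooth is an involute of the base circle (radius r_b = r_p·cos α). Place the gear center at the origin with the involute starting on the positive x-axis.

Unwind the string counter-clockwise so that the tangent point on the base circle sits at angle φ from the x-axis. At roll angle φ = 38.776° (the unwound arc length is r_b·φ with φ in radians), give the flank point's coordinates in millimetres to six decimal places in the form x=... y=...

x=40.492974 y=3.319937

pitch radius r_p = m·N/2 = 1.340·53/2 = 35.510000
base radius r_b = r_p·cos α = 35.510000·cos 18.639° = 33.647539
roll angle φ = 38.776° = 0.67676887 rad
x = r_b·(cos φ + φ·sin φ) = 33.647539·(0.77960037 + 0.67676887·0.62627731) = 40.492974
y = r_b·(sin φ − φ·cos φ) = 33.647539·(0.62627731 − 0.67676887·0.77960037) = 3.319937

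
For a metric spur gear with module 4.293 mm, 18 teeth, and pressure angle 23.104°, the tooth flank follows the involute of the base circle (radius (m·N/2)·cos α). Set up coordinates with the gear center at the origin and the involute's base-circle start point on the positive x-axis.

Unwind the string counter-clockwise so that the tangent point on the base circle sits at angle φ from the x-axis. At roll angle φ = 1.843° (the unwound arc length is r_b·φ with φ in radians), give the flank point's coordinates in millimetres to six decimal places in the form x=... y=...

x=35.556465 y=0.000394

pitch radius r_p = m·N/2 = 4.293·18/2 = 38.637000
base radius r_b = r_p·cos α = 38.637000·cos 23.104° = 35.538085
roll angle φ = 1.843° = 0.03216642 rad
x = r_b·(cos φ + φ·sin φ) = 35.538085·(0.99948271 + 0.03216642·0.03216087) = 35.556465
y = r_b·(sin φ − φ·cos φ) = 35.538085·(0.03216087 − 0.03216642·0.99948271) = 0.000394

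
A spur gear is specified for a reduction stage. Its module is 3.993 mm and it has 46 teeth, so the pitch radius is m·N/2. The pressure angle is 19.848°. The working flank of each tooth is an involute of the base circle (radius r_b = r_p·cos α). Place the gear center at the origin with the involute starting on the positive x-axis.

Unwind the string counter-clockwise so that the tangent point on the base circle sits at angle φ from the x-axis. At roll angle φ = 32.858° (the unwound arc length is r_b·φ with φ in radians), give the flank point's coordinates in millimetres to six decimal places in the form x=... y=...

x=99.441577 y=5.254289

pitch radius r_p = m·N/2 = 3.993·46/2 = 91.839000
base radius r_b = r_p·cos α = 91.839000·cos 19.848° = 86.383457
roll angle φ = 32.858° = 0.57348029 rad
x = r_b·(cos φ + φ·sin φ) = 86.383457·(0.84001781 + 0.57348029·0.54255883) = 99.441577
y = r_b·(sin φ − φ·cos φ) = 86.383457·(0.54255883 − 0.57348029·0.84001781) = 5.254289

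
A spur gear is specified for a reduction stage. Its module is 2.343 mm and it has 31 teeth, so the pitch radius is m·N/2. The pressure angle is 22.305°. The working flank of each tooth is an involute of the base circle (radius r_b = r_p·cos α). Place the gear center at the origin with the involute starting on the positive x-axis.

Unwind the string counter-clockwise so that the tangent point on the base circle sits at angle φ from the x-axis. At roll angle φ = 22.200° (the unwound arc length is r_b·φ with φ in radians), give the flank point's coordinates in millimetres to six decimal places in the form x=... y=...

x=36.027387 y=0.641748

pitch radius r_p = m·N/2 = 2.343·31/2 = 36.316500
base radius r_b = r_p·cos α = 36.316500·cos 22.305° = 33.599176
roll angle φ = 22.200° = 0.38746309 rad
x = r_b·(cos φ + φ·sin φ) = 33.599176·(0.92587058 + 0.38746309·0.37784079) = 36.027387
y = r_b·(sin φ − φ·cos φ) = 33.599176·(0.37784079 − 0.38746309·0.92587058) = 0.641748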